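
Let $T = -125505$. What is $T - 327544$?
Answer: $-453049$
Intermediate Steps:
$T - 327544 = -125505 - 327544 = -453049$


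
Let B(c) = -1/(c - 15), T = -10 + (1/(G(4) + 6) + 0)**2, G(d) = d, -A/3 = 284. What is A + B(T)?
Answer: -2129048/2499 ≈ -851.96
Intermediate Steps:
A = -852 (A = -3*284 = -852)
T = -999/100 (T = -10 + (1/(4 + 6) + 0)**2 = -10 + (1/10 + 0)**2 = -10 + (1/10)**2 = -10 + 1/100 = -999/100 ≈ -9.9900)
B(c) = -1/(-15 + c)
A + B(T) = -852 - 1/(-15 - 999/100) = -852 - 1/(-2499/100) = -852 - 1*(-100/2499) = -852 + 100/2499 = -2129048/2499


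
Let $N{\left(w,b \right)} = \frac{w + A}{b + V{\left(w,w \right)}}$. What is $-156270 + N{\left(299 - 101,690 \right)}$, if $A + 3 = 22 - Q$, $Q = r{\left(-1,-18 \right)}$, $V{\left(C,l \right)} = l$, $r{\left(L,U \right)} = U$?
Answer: $- \frac{138767525}{888} \approx -1.5627 \cdot 10^{5}$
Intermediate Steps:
$Q = -18$
$A = 37$ ($A = -3 + \left(22 - -18\right) = -3 + \left(22 + 18\right) = -3 + 40 = 37$)
$N{\left(w,b \right)} = \frac{37 + w}{b + w}$ ($N{\left(w,b \right)} = \frac{w + 37}{b + w} = \frac{37 + w}{b + w}$)
$-156270 + N{\left(299 - 101,690 \right)} = -156270 + \frac{37 + \left(299 - 101\right)}{690 + \left(299 - 101\right)} = -156270 + \frac{37 + 198}{690 + 198} = -156270 + \frac{1}{888} \cdot 235 = -156270 + \frac{235}{888} = - \frac{138767525}{888}$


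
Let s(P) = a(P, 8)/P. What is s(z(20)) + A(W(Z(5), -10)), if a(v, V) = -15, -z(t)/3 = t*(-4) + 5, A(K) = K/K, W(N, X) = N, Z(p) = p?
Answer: 14/15 ≈ 0.93333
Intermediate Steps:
A(K) = 1
z(t) = -15 + 12*t (z(t) = -3*(t*(-4) + 5) = -3*(-4*t + 5) = -3*(5 - 4*t) = -15 + 12*t)
s(P) = -15/P
s(z(20)) + A(W(Z(5), -10)) = -15/(-15 + 12*20) + 1 = -15/(-15 + 240) + 1 = -15/225 + 1 = -15*1/225 + 1 = -1/15 + 1 = 14/15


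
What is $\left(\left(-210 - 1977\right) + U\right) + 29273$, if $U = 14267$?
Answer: $41353$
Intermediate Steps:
$\left(\left(-210 - 1977\right) + U\right) + 29273 = \left(\left(-210 - 1977\right) + 14267\right) + 29273 = \left(-2187 + 14267\right) + 29273 = 12080 + 29273 = 41353$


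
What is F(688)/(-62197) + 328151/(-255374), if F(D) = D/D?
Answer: -32448749/25251982 ≈ -1.2850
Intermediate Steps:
F(D) = 1
F(688)/(-62197) + 328151/(-255374) = 1/(-62197) + 328151/(-255374) = 1*(-1/62197) + 328151*(-1/255374) = -1/62197 - 19303/15022 = -32448749/25251982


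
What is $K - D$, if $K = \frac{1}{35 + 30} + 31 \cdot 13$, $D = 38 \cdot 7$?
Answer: $\frac{8906}{65} \approx 137.02$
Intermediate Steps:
$D = 266$
$K = \frac{26196}{65}$ ($K = \frac{1}{65} + 403 = \frac{26196}{65} \approx 403.02$)
$K - D = \frac{26196}{65} - 266 = \frac{8906}{65}$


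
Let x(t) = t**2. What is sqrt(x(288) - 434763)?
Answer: 3*I*sqrt(39091) ≈ 593.14*I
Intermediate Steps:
sqrt(x(288) - 434763) = sqrt(288**2 - 434763) = sqrt(82944 - 434763) = sqrt(-351819) = 3*I*sqrt(39091)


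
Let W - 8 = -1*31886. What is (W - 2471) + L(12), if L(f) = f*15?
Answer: -34169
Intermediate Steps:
L(f) = 15*f
W = -31878 (W = 8 - 1*31886 = 8 - 31886 = -31878)
(W - 2471) + L(12) = (-31878 - 2471) + 15*12 = -34349 + 180 = -34169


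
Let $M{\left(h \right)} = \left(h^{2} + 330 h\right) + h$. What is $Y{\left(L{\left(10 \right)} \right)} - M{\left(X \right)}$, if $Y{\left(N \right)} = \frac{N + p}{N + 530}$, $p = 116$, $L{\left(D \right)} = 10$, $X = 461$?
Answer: $- \frac{10953353}{30} \approx -3.6511 \cdot 10^{5}$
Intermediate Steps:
$Y{\left(N \right)} = \frac{116 + N}{530 + N}$ ($Y{\left(N \right)} = \frac{N + 116}{N + 530} = \frac{116 + N}{530 + N}$)
$M{\left(h \right)} = h^{2} + 331 h$
$Y{\left(L{\left(10 \right)} \right)} - M{\left(X \right)} = \frac{116 + 10}{530 + 10} - 461 \left(331 + 461\right) = \frac{1}{540} \cdot 126 - 461 \cdot 792 = \frac{1}{540} \cdot 126 - 365112 = \frac{7}{30} - 365112 = - \frac{10953353}{30}$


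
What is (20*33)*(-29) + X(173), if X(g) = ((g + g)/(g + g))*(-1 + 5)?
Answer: -19136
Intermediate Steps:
X(g) = 4 (X(g) = ((2*g)/((2*g)))*4 = ((2*g)*(1/(2*g)))*4 = 1*4 = 4)
(20*33)*(-29) + X(173) = (20*33)*(-29) + 4 = 660*(-29) + 4 = -19140 + 4 = -19136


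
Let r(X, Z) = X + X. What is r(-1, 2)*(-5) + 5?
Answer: 15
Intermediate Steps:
r(X, Z) = 2*X
r(-1, 2)*(-5) + 5 = (2*(-1))*(-5) + 5 = -2*(-5) + 5 = 10 + 5 = 15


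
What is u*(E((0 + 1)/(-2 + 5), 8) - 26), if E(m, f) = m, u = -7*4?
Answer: 2156/3 ≈ 718.67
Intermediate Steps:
u = -28
u*(E((0 + 1)/(-2 + 5), 8) - 26) = -28*((0 + 1)/(-2 + 5) - 26) = -28*(1/3 - 26) = -28*(1*(⅓) - 26) = -28*(⅓ - 26) = -28*(-77/3) = 2156/3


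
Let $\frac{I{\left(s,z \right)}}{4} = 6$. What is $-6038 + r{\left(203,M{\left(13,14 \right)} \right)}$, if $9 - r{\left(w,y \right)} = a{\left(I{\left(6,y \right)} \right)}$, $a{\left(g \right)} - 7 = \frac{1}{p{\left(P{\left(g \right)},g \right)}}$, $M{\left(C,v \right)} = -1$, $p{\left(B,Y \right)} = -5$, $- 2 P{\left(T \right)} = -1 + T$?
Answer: $- \frac{30179}{5} \approx -6035.8$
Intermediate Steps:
$P{\left(T \right)} = \frac{1}{2} - \frac{T}{2}$ ($P{\left(T \right)} = - \frac{-1 + T}{2} = \frac{1}{2} - \frac{T}{2}$)
$I{\left(s,z \right)} = 24$ ($I{\left(s,z \right)} = 4 \cdot 6 = 24$)
$a{\left(g \right)} = \frac{34}{5}$ ($a{\left(g \right)} = 7 + \frac{1}{-5} = 7 - \frac{1}{5} = \frac{34}{5}$)
$r{\left(w,y \right)} = \frac{11}{5}$ ($r{\left(w,y \right)} = 9 - \frac{34}{5} = \frac{11}{5}$)
$-6038 + r{\left(203,M{\left(13,14 \right)} \right)} = -6038 + \frac{11}{5} = - \frac{30179}{5}$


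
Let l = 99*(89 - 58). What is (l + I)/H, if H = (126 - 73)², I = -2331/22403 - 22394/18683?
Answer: 1284000816326/1175721694441 ≈ 1.0921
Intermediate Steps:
I = -545242855/418555249 (I = -2331*1/22403 - 22394*1/18683 = -2331/22403 - 22394/18683 = -545242855/418555249 ≈ -1.3027)
l = 3069 (l = 99*31 = 3069)
H = 2809 (H = 53² = 2809)
(l + I)/H = (3069 - 545242855/418555249)/2809 = (1284000816326/418555249)*(1/2809) = 1284000816326/1175721694441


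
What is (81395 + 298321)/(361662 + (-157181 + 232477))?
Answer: 189858/218479 ≈ 0.86900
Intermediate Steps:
(81395 + 298321)/(361662 + (-157181 + 232477)) = 379716/(361662 + 75296) = 379716/436958 = 379716*(1/436958) = 189858/218479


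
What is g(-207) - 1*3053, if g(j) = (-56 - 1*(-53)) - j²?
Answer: -45905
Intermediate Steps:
g(j) = -3 - j² (g(j) = (-56 + 53) - j² = -3 - j²)
g(-207) - 1*3053 = (-3 - 1*(-207)²) - 1*3053 = (-3 - 1*42849) - 3053 = (-3 - 42849) - 3053 = -42852 - 3053 = -45905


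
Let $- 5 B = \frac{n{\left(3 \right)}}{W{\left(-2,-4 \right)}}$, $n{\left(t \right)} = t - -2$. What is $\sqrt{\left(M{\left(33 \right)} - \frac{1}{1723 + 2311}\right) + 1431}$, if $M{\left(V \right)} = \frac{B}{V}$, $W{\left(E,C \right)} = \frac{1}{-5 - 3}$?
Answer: $\frac{\sqrt{25363710831162}}{133122} \approx 37.832$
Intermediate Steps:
$W{\left(E,C \right)} = - \frac{1}{8}$ ($W{\left(E,C \right)} = \frac{1}{-8} = - \frac{1}{8}$)
$n{\left(t \right)} = 2 + t$ ($n{\left(t \right)} = t + 2 = 2 + t$)
$B = 8$ ($B = - \frac{\left(2 + 3\right) \frac{1}{- \frac{1}{8}}}{5} = - \frac{5 \left(-8\right)}{5} = \left(- \frac{1}{5}\right) \left(-40\right) = 8$)
$M{\left(V \right)} = \frac{8}{V}$
$\sqrt{\left(M{\left(33 \right)} - \frac{1}{1723 + 2311}\right) + 1431} = \sqrt{\left(\frac{8}{33} - \frac{1}{1723 + 2311}\right) + 1431} = \sqrt{\left(8 \cdot \frac{1}{33} - \frac{1}{4034}\right) + 1431} = \sqrt{\left(\frac{8}{33} - \frac{1}{4034}\right) + 1431} = \sqrt{\frac{32239}{133122} + 1431} = \sqrt{\frac{190529821}{133122}} = \frac{\sqrt{25363710831162}}{133122}$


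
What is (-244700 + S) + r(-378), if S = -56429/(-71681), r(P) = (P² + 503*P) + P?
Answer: -20954306939/71681 ≈ -2.9233e+5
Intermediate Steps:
r(P) = P² + 504*P
S = 56429/71681 (S = -56429*(-1/71681) = 56429/71681 ≈ 0.78722)
(-244700 + S) + r(-378) = (-244700 + 56429/71681) - 378*(504 - 378) = -17540284271/71681 - 378*126 = -17540284271/71681 - 47628 = -20954306939/71681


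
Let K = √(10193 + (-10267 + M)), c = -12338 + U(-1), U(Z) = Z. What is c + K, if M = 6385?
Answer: -12339 + √6311 ≈ -12260.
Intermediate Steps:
c = -12339 (c = -12338 - 1 = -12339)
K = √6311 (K = √(10193 + (-10267 + 6385)) = √(10193 - 3882) = √6311 ≈ 79.442)
c + K = -12339 + √6311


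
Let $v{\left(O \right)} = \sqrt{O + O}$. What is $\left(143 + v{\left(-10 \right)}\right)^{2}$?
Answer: $20429 + 572 i \sqrt{5} \approx 20429.0 + 1279.0 i$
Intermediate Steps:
$v{\left(O \right)} = \sqrt{2} \sqrt{O}$ ($v{\left(O \right)} = \sqrt{2 O} = \sqrt{2} \sqrt{O}$)
$\left(143 + v{\left(-10 \right)}\right)^{2} = \left(143 + \sqrt{2} \sqrt{-10}\right)^{2} = \left(143 + \sqrt{2} i \sqrt{10}\right)^{2} = \left(143 + 2 i \sqrt{5}\right)^{2}$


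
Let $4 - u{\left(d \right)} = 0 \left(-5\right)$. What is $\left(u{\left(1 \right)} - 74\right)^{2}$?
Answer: $4900$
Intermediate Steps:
$u{\left(d \right)} = 4$ ($u{\left(d \right)} = 4 - 0 \left(-5\right) = 4 - 0 = 4 + 0 = 4$)
$\left(u{\left(1 \right)} - 74\right)^{2} = \left(4 - 74\right)^{2} = \left(-70\right)^{2} = 4900$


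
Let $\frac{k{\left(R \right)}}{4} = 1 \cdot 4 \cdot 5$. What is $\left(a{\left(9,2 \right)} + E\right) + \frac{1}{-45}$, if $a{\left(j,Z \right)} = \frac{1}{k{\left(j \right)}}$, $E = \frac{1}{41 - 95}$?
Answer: $- \frac{61}{2160} \approx -0.028241$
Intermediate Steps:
$k{\left(R \right)} = 80$ ($k{\left(R \right)} = 4 \cdot 1 \cdot 4 \cdot 5 = 4 \cdot 4 \cdot 5 = 4 \cdot 20 = 80$)
$E = - \frac{1}{54}$ ($E = \frac{1}{-54} = - \frac{1}{54} \approx -0.018519$)
$a{\left(j,Z \right)} = \frac{1}{80}$
$\left(a{\left(9,2 \right)} + E\right) + \frac{1}{-45} = \left(\frac{1}{80} - \frac{1}{54}\right) + \frac{1}{-45} = - \frac{13}{2160} - \frac{1}{45} = - \frac{61}{2160}$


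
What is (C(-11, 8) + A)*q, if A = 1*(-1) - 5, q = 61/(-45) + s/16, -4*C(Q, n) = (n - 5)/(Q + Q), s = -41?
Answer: 98735/4224 ≈ 23.375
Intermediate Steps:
C(Q, n) = -(-5 + n)/(8*Q) (C(Q, n) = -(n - 5)/(4*(Q + Q)) = -(-5 + n)/(4*(2*Q)) = -(-5 + n)*1/(2*Q)/4 = -(-5 + n)/(8*Q))
q = -2821/720 (q = 61/(-45) - 41/16 = 61*(-1/45) - 41*1/16 = -61/45 - 41/16 = -2821/720 ≈ -3.9181)
A = -6 (A = -1 - 5 = -6)
(C(-11, 8) + A)*q = ((⅛)*(5 - 1*8)/(-11) - 6)*(-2821/720) = ((⅛)*(-1/11)*(5 - 8) - 6)*(-2821/720) = ((⅛)*(-1/11)*(-3) - 6)*(-2821/720) = (3/88 - 6)*(-2821/720) = -525/88*(-2821/720) = 98735/4224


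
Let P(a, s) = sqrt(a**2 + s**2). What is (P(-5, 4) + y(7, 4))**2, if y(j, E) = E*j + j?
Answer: (35 + sqrt(41))**2 ≈ 1714.2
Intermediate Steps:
y(j, E) = j + E*j
(P(-5, 4) + y(7, 4))**2 = (sqrt((-5)**2 + 4**2) + 7*(1 + 4))**2 = (sqrt(25 + 16) + 7*5)**2 = (sqrt(41) + 35)**2 = (35 + sqrt(41))**2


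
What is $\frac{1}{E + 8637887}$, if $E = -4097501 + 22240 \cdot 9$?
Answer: $\frac{1}{4740546} \approx 2.1095 \cdot 10^{-7}$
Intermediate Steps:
$E = -3897341$ ($E = -4097501 + 200160 = -3897341$)
$\frac{1}{E + 8637887} = \frac{1}{-3897341 + 8637887} = \frac{1}{4740546}$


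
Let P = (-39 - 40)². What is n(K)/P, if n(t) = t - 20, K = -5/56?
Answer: -1125/349496 ≈ -0.0032189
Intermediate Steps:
K = -5/56 (K = -5*1/56 = -5/56 ≈ -0.089286)
n(t) = -20 + t
P = 6241 (P = (-79)² = 6241)
n(K)/P = (-20 - 5/56)/6241 = -1125/56*1/6241 = -1125/349496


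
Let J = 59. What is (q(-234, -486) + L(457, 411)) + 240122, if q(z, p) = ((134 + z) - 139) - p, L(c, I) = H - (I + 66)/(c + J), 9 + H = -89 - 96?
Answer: 41309941/172 ≈ 2.4017e+5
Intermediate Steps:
H = -194 (H = -9 + (-89 - 96) = -9 - 185 = -194)
L(c, I) = -194 - (66 + I)/(59 + c) (L(c, I) = -194 - (I + 66)/(c + 59) = -194 - (66 + I)/(59 + c))
q(z, p) = -5 + z - p (q(z, p) = (-5 + z) - p = -5 + z - p)
(q(-234, -486) + L(457, 411)) + 240122 = ((-5 - 234 - 1*(-486)) + (-11512 - 1*411 - 194*457)/(59 + 457)) + 240122 = ((-5 - 234 + 486) + (-11512 - 411 - 88658)/516) + 240122 = (247 + (1/516)*(-100581)) + 240122 = (247 - 33527/172) + 240122 = 8957/172 + 240122 = 41309941/172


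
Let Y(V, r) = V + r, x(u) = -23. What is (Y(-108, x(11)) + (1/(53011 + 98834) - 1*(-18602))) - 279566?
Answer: -39645970274/151845 ≈ -2.6110e+5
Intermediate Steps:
(Y(-108, x(11)) + (1/(53011 + 98834) - 1*(-18602))) - 279566 = ((-108 - 23) + (1/(53011 + 98834) - 1*(-18602))) - 279566 = (-131 + (1/151845 + 18602)) - 279566 = (-131 + 2824620691/151845) - 279566 = 2804728996/151845 - 279566 = -39645970274/151845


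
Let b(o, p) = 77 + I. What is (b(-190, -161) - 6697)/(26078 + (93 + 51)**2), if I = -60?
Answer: -3340/23407 ≈ -0.14269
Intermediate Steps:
b(o, p) = 17 (b(o, p) = 77 - 60 = 17)
(b(-190, -161) - 6697)/(26078 + (93 + 51)**2) = (17 - 6697)/(26078 + (93 + 51)**2) = -6680/(26078 + 144**2) = -6680/(26078 + 20736) = -6680/46814 = -6680*1/46814 = -3340/23407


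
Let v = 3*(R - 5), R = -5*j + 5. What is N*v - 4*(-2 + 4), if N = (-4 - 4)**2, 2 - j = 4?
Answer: 1912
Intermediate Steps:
j = -2 (j = 2 - 1*4 = 2 - 4 = -2)
N = 64 (N = (-8)**2 = 64)
R = 15 (R = -5*(-2) + 5 = 10 + 5 = 15)
v = 30 (v = 3*(15 - 5) = 3*10 = 30)
N*v - 4*(-2 + 4) = 64*30 - 4*(-2 + 4) = 1920 - 4*2 = 1920 - 8 = 1912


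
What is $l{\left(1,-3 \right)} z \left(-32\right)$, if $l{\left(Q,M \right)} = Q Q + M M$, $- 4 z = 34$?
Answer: $2720$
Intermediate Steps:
$z = - \frac{17}{2}$ ($z = \left(- \frac{1}{4}\right) 34 = - \frac{17}{2} \approx -8.5$)
$l{\left(Q,M \right)} = M^{2} + Q^{2}$ ($l{\left(Q,M \right)} = Q^{2} + M^{2} = M^{2} + Q^{2}$)
$l{\left(1,-3 \right)} z \left(-32\right) = \left(\left(-3\right)^{2} + 1^{2}\right) \left(- \frac{17}{2}\right) \left(-32\right) = \left(9 + 1\right) \left(- \frac{17}{2}\right) \left(-32\right) = 10 \left(- \frac{17}{2}\right) \left(-32\right) = \left(-85\right) \left(-32\right) = 2720$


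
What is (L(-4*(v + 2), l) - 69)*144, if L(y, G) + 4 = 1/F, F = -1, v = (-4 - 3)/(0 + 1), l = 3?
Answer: -10656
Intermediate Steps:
v = -7 (v = -7/1 = -7*1 = -7)
L(y, G) = -5 (L(y, G) = -4 + 1/(-1) = -4 - 1 = -5)
(L(-4*(v + 2), l) - 69)*144 = (-5 - 69)*144 = -74*144 = -10656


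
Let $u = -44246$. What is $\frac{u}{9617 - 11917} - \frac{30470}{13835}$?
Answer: $\frac{54206241}{3182050} \approx 17.035$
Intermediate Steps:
$\frac{u}{9617 - 11917} - \frac{30470}{13835} = - \frac{44246}{9617 - 11917} - \frac{30470}{13835} = - \frac{44246}{9617 - 11917} - \frac{6094}{2767} = - \frac{44246}{-2300} - \frac{6094}{2767} = \left(-44246\right) \left(- \frac{1}{2300}\right) - \frac{6094}{2767} = \frac{22123}{1150} - \frac{6094}{2767} = \frac{54206241}{3182050}$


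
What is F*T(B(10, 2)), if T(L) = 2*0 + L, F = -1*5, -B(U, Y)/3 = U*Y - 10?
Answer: 150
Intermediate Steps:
B(U, Y) = 30 - 3*U*Y (B(U, Y) = -3*(U*Y - 10) = -3*(-10 + U*Y) = 30 - 3*U*Y)
F = -5
T(L) = L (T(L) = 0 + L = L)
F*T(B(10, 2)) = -5*(30 - 3*10*2) = -5*(30 - 60) = -5*(-30) = 150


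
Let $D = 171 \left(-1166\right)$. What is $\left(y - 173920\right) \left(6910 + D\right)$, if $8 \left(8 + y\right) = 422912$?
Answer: $23301914464$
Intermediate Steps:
$y = 52856$ ($y = -8 + \frac{1}{8} \cdot 422912 = -8 + 52864 = 52856$)
$D = -199386$
$\left(y - 173920\right) \left(6910 + D\right) = \left(52856 - 173920\right) \left(6910 - 199386\right) = \left(-121064\right) \left(-192476\right) = 23301914464$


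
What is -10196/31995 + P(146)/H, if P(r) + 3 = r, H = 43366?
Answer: -437584451/1387495170 ≈ -0.31538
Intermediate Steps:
P(r) = -3 + r
-10196/31995 + P(146)/H = -10196/31995 + (-3 + 146)/43366 = -10196*1/31995 + 143*(1/43366) = -10196/31995 + 143/43366 = -437584451/1387495170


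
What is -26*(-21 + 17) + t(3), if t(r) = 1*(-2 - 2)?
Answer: 100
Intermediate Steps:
t(r) = -4 (t(r) = 1*(-4) = -4)
-26*(-21 + 17) + t(3) = -26*(-21 + 17) - 4 = -26*(-4) - 4 = 104 - 4 = 100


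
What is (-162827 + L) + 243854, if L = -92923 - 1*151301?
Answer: -163197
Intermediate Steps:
L = -244224 (L = -92923 - 151301 = -244224)
(-162827 + L) + 243854 = (-162827 - 244224) + 243854 = -407051 + 243854 = -163197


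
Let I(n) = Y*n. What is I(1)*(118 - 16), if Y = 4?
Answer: 408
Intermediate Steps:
I(n) = 4*n
I(1)*(118 - 16) = (4*1)*(118 - 16) = 4*102 = 408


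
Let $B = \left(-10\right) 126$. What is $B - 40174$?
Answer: $-41434$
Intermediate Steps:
$B = -1260$
$B - 40174 = -1260 - 40174 = -41434$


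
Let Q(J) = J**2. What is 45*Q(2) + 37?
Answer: 217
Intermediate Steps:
45*Q(2) + 37 = 45*2**2 + 37 = 45*4 + 37 = 180 + 37 = 217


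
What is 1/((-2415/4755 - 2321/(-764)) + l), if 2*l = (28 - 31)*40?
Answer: -242188/13918527 ≈ -0.017400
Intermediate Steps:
l = -60 (l = ((28 - 31)*40)/2 = (-3*40)/2 = (½)*(-120) = -60)
1/((-2415/4755 - 2321/(-764)) + l) = 1/((-2415/4755 - 2321/(-764)) - 60) = 1/((-2415*1/4755 - 2321*(-1/764)) - 60) = 1/((-161/317 + 2321/764) - 60) = 1/(612753/242188 - 60) = 1/(-13918527/242188) = -242188/13918527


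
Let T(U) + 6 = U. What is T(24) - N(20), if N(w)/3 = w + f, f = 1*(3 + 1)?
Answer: -54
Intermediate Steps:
T(U) = -6 + U
f = 4 (f = 1*4 = 4)
N(w) = 12 + 3*w (N(w) = 3*(w + 4) = 3*(4 + w) = 12 + 3*w)
T(24) - N(20) = (-6 + 24) - (12 + 3*20) = 18 - (12 + 60) = 18 - 1*72 = 18 - 72 = -54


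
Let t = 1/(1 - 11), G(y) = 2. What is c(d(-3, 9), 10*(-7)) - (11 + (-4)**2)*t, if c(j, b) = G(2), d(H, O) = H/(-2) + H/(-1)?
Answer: 47/10 ≈ 4.7000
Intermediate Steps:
d(H, O) = -3*H/2 (d(H, O) = H*(-1/2) + H*(-1) = -H/2 - H = -3*H/2)
t = -1/10 (t = 1/(-10) = -1/10 ≈ -0.10000)
c(j, b) = 2
c(d(-3, 9), 10*(-7)) - (11 + (-4)**2)*t = 2 - (11 + (-4)**2)*(-1)/10 = 2 - (11 + 16)*(-1)/10 = 2 - 27*(-1)/10 = 2 - 1*(-27/10) = 2 + 27/10 = 47/10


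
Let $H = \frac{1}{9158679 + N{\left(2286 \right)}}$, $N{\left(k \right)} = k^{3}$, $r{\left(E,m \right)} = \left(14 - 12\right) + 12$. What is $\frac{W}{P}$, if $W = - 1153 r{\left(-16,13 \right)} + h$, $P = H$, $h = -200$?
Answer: $-195373975650570$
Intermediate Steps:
$r{\left(E,m \right)} = 14$ ($r{\left(E,m \right)} = 2 + 12 = 14$)
$H = \frac{1}{11955328335}$ ($H = \frac{1}{9158679 + 2286^{3}} = \frac{1}{9158679 + 11946169656} = \frac{1}{11955328335} \approx 8.3645 \cdot 10^{-11}$)
$P = \frac{1}{11955328335} \approx 8.3645 \cdot 10^{-11}$
$W = -16342$ ($W = \left(-1153\right) 14 - 200 = -16142 - 200 = -16342$)
$\frac{W}{P} = - 16342 \frac{1}{\frac{1}{11955328335}} = \left(-16342\right) 11955328335 = -195373975650570$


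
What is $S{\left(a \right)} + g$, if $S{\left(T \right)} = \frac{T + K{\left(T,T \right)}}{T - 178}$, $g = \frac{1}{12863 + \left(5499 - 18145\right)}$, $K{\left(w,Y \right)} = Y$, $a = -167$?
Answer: $\frac{72823}{74865} \approx 0.97272$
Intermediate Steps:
$g = \frac{1}{217}$ ($g = \frac{1}{12863 + \left(5499 - 18145\right)} = \frac{1}{12863 - 12646} = \frac{1}{217} \approx 0.0046083$)
$S{\left(T \right)} = \frac{2 T}{-178 + T}$ ($S{\left(T \right)} = \frac{T + T}{T - 178} = \frac{2 T}{-178 + T}$)
$S{\left(a \right)} + g = 2 \left(-167\right) \frac{1}{-178 - 167} + \frac{1}{217} = 2 \left(-167\right) \frac{1}{-345} + \frac{1}{217} = 2 \left(-167\right) \left(- \frac{1}{345}\right) + \frac{1}{217} = \frac{334}{345} + \frac{1}{217} = \frac{72823}{74865}$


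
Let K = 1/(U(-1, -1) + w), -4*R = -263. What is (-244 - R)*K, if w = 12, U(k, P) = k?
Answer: -1239/44 ≈ -28.159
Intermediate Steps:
R = 263/4 (R = -¼*(-263) = 263/4 ≈ 65.750)
K = 1/11 (K = 1/(-1 + 12) = 1/11 ≈ 0.090909)
(-244 - R)*K = (-244 - 1*263/4)*(1/11) = (-244 - 263/4)*(1/11) = -1239/4*1/11 = -1239/44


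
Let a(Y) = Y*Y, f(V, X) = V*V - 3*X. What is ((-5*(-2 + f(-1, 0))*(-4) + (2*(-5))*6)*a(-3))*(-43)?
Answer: 30960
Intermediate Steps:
f(V, X) = V² - 3*X
a(Y) = Y²
((-5*(-2 + f(-1, 0))*(-4) + (2*(-5))*6)*a(-3))*(-43) = ((-5*(-2 + ((-1)² - 3*0))*(-4) + (2*(-5))*6)*(-3)²)*(-43) = ((-5*(-2 + (1 + 0))*(-4) - 10*6)*9)*(-43) = ((-5*(-2 + 1)*(-4) - 60)*9)*(-43) = ((-(-5)*(-4) - 60)*9)*(-43) = ((-5*4 - 60)*9)*(-43) = ((-20 - 60)*9)*(-43) = -80*9*(-43) = -720*(-43) = 30960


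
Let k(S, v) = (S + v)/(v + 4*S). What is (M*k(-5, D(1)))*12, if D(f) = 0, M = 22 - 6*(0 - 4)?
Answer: 138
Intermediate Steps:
M = 46 (M = 22 - 6*(-4) = 22 - 1*(-24) = 22 + 24 = 46)
k(S, v) = (S + v)/(v + 4*S)
(M*k(-5, D(1)))*12 = (46*((-5 + 0)/(0 + 4*(-5))))*12 = (46*(-5/(0 - 20)))*12 = (46*(-5/(-20)))*12 = (46*(-1/20*(-5)))*12 = (46*(¼))*12 = (23/2)*12 = 138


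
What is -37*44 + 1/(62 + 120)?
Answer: -296295/182 ≈ -1628.0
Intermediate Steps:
-37*44 + 1/(62 + 120) = -1628 + 1/182 = -296295/182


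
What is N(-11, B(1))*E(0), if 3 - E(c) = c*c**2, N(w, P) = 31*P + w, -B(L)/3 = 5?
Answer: -1428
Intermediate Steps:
B(L) = -15 (B(L) = -3*5 = -15)
N(w, P) = w + 31*P
E(c) = 3 - c**3 (E(c) = 3 - c*c**2 = 3 - c**3)
N(-11, B(1))*E(0) = (-11 + 31*(-15))*(3 - 1*0**3) = (-11 - 465)*(3 - 1*0) = -476*(3 + 0) = -476*3 = -1428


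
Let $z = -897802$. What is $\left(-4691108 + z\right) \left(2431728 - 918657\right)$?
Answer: $-8456417642610$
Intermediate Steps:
$\left(-4691108 + z\right) \left(2431728 - 918657\right) = \left(-4691108 - 897802\right) \left(2431728 - 918657\right) = \left(-5588910\right) 1513071 = -8456417642610$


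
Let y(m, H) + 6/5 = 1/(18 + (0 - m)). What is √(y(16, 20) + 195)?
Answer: √19430/10 ≈ 13.939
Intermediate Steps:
y(m, H) = -6/5 + 1/(18 - m) (y(m, H) = -6/5 + 1/(18 + (0 - m)) = -6/5 + 1/(18 - m))
√(y(16, 20) + 195) = √((103 - 6*16)/(5*(-18 + 16)) + 195) = √((⅕)*(103 - 96)/(-2) + 195) = √((⅕)*(-½)*7 + 195) = √(-7/10 + 195) = √(1943/10) = √19430/10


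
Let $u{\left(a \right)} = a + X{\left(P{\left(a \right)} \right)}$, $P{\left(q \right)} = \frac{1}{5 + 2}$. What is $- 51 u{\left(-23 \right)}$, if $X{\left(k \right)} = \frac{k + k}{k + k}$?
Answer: $1122$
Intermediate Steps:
$P{\left(q \right)} = \frac{1}{7}$
$X{\left(k \right)} = 1$ ($X{\left(k \right)} = \frac{2 k}{2 k} = 2 k \frac{1}{2 k} = 1$)
$u{\left(a \right)} = 1 + a$ ($u{\left(a \right)} = a + 1 = 1 + a$)
$- 51 u{\left(-23 \right)} = - 51 \left(1 - 23\right) = \left(-51\right) \left(-22\right) = 1122$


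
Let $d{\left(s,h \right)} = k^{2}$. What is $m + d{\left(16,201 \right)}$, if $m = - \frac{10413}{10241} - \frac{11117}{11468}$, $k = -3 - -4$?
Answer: $- \frac{115821693}{117443788} \approx -0.98619$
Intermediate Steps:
$k = 1$ ($k = -3 + 4 = 1$)
$m = - \frac{233265481}{117443788}$ ($m = \left(-10413\right) \frac{1}{10241} - \frac{11117}{11468} = - \frac{10413}{10241} - \frac{11117}{11468} = - \frac{233265481}{117443788} \approx -1.9862$)
$d{\left(s,h \right)} = 1$ ($d{\left(s,h \right)} = 1^{2} = 1$)
$m + d{\left(16,201 \right)} = - \frac{233265481}{117443788} + 1 = - \frac{115821693}{117443788}$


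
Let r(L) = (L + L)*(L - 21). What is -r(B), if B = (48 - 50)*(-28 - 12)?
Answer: -9440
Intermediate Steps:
B = 80 (B = -2*(-40) = 80)
r(L) = 2*L*(-21 + L) (r(L) = (2*L)*(-21 + L) = 2*L*(-21 + L))
-r(B) = -2*80*(-21 + 80) = -2*80*59 = -1*9440 = -9440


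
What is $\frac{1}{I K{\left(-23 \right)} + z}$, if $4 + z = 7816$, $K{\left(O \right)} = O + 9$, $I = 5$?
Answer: $\frac{1}{7742} \approx 0.00012917$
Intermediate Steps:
$K{\left(O \right)} = 9 + O$
$z = 7812$ ($z = -4 + 7816 = 7812$)
$\frac{1}{I K{\left(-23 \right)} + z} = \frac{1}{5 \left(9 - 23\right) + 7812} = \frac{1}{5 \left(-14\right) + 7812} = \frac{1}{-70 + 7812} = \frac{1}{7742}$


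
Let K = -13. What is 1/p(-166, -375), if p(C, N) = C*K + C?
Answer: 1/1992 ≈ 0.00050201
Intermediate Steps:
p(C, N) = -12*C (p(C, N) = C*(-13) + C = -13*C + C = -12*C)
1/p(-166, -375) = 1/(-12*(-166)) = 1/1992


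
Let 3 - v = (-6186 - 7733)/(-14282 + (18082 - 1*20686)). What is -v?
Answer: -36739/16886 ≈ -2.1757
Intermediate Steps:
v = 36739/16886 (v = 3 - (-6186 - 7733)/(-14282 + (18082 - 1*20686)) = 3 - (-13919)/(-14282 + (18082 - 20686)) = 3 - (-13919)/(-14282 - 2604) = 3 - (-13919)/(-16886) = 3 - (-13919)*(-1)/16886 = 3 - 1*13919/16886 = 3 - 13919/16886 = 36739/16886 ≈ 2.1757)
-v = -1*36739/16886 = -36739/16886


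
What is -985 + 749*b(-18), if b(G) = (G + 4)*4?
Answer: -42929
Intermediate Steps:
b(G) = 16 + 4*G (b(G) = (4 + G)*4 = 16 + 4*G)
-985 + 749*b(-18) = -985 + 749*(16 + 4*(-18)) = -985 + 749*(16 - 72) = -985 + 749*(-56) = -985 - 41944 = -42929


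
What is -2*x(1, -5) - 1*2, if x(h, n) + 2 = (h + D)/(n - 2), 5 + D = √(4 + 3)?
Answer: 6/7 + 2*√7/7 ≈ 1.6131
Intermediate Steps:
D = -5 + √7 (D = -5 + √(4 + 3) = -5 + √7 ≈ -2.3542)
x(h, n) = -2 + (-5 + h + √7)/(-2 + n) (x(h, n) = -2 + (h + (-5 + √7))/(n - 2) = -2 + (-5 + h + √7)/(-2 + n))
-2*x(1, -5) - 1*2 = -2*(-1 + 1 + √7 - 2*(-5))/(-2 - 5) - 1*2 = -2*(-1 + 1 + √7 + 10)/(-7) - 2 = -(-2)*(10 + √7)/7 - 2 = -2*(-10/7 - √7/7) - 2 = (20/7 + 2*√7/7) - 2 = 6/7 + 2*√7/7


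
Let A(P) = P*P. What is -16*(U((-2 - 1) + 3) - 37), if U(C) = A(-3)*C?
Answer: 592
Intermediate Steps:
A(P) = P**2
U(C) = 9*C (U(C) = (-3)**2*C = 9*C)
-16*(U((-2 - 1) + 3) - 37) = -16*(9*((-2 - 1) + 3) - 37) = -16*(9*(-3 + 3) - 37) = -16*(9*0 - 37) = -16*(0 - 37) = -16*(-37) = 592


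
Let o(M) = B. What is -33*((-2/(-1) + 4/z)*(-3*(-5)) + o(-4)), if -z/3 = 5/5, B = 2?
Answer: -396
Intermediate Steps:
z = -3 (z = -15/5 = -3*1 = -3)
o(M) = 2
-33*((-2/(-1) + 4/z)*(-3*(-5)) + o(-4)) = -33*((-2/(-1) + 4/(-3))*(-3*(-5)) + 2) = -33*((-2*(-1) + 4*(-1/3))*15 + 2) = -33*((2 - 4/3)*15 + 2) = -33*((2/3)*15 + 2) = -33*(10 + 2) = -33*12 = -396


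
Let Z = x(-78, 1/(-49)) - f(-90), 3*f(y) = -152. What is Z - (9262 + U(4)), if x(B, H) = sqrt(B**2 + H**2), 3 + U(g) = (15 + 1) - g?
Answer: -27661/3 + sqrt(14607685)/49 ≈ -9142.3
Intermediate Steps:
f(y) = -152/3 (f(y) = (1/3)*(-152) = -152/3)
U(g) = 13 - g (U(g) = -3 + ((15 + 1) - g) = -3 + (16 - g) = 13 - g)
Z = 152/3 + sqrt(14607685)/49 (Z = sqrt((-78)**2 + (1/(-49))**2) - 1*(-152/3) = sqrt(6084 + (-1/49)**2) + 152/3 = sqrt(6084 + 1/2401) + 152/3 = sqrt(14607685/2401) + 152/3 = sqrt(14607685)/49 + 152/3 = 152/3 + sqrt(14607685)/49 ≈ 128.67)
Z - (9262 + U(4)) = (152/3 + sqrt(14607685)/49) - (9262 + (13 - 1*4)) = (152/3 + sqrt(14607685)/49) - (9262 + (13 - 4)) = (152/3 + sqrt(14607685)/49) - (9262 + 9) = (152/3 + sqrt(14607685)/49) - 1*9271 = (152/3 + sqrt(14607685)/49) - 9271 = -27661/3 + sqrt(14607685)/49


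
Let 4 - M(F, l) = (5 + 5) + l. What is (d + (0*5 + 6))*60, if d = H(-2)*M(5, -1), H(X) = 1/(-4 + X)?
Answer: 410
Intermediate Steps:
M(F, l) = -6 - l (M(F, l) = 4 - ((5 + 5) + l) = 4 - (10 + l) = 4 + (-10 - l) = -6 - l)
d = 5/6 (d = (-6 - 1*(-1))/(-4 - 2) = (-6 + 1)/(-6) = -1/6*(-5) = 5/6 ≈ 0.83333)
(d + (0*5 + 6))*60 = (5/6 + (0*5 + 6))*60 = (5/6 + (0 + 6))*60 = (5/6 + 6)*60 = (41/6)*60 = 410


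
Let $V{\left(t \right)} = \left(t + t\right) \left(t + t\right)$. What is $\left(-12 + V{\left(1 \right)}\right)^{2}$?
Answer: $64$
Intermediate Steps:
$V{\left(t \right)} = 4 t^{2}$ ($V{\left(t \right)} = 2 t 2 t = 4 t^{2}$)
$\left(-12 + V{\left(1 \right)}\right)^{2} = \left(-12 + 4 \cdot 1^{2}\right)^{2} = \left(-12 + 4 \cdot 1\right)^{2} = \left(-12 + 4\right)^{2} = \left(-8\right)^{2} = 64$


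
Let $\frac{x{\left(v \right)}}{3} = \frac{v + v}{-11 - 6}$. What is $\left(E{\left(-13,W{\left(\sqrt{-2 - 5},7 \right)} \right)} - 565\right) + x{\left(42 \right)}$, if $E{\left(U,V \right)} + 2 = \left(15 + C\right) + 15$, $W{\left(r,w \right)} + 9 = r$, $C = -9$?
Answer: $- \frac{9534}{17} \approx -560.82$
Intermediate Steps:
$W{\left(r,w \right)} = -9 + r$
$x{\left(v \right)} = - \frac{6 v}{17}$ ($x{\left(v \right)} = 3 \frac{v + v}{-11 - 6} = 3 \frac{2 v}{-17} = 3 \cdot 2 v \left(- \frac{1}{17}\right) = 3 \left(- \frac{2 v}{17}\right) = - \frac{6 v}{17}$)
$E{\left(U,V \right)} = 19$ ($E{\left(U,V \right)} = -2 + \left(\left(15 - 9\right) + 15\right) = -2 + \left(6 + 15\right) = -2 + 21 = 19$)
$\left(E{\left(-13,W{\left(\sqrt{-2 - 5},7 \right)} \right)} - 565\right) + x{\left(42 \right)} = \left(19 - 565\right) - \frac{252}{17} = -546 - \frac{252}{17} = - \frac{9534}{17}$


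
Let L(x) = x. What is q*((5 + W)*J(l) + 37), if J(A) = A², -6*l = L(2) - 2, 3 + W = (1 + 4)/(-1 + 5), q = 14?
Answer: 518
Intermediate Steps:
W = -7/4 (W = -3 + (1 + 4)/(-1 + 5) = -3 + 5/4 = -7/4 ≈ -1.7500)
l = 0 (l = -(2 - 2)/6 = -⅙*0 = 0)
q*((5 + W)*J(l) + 37) = 14*((5 - 7/4)*0² + 37) = 14*((13/4)*0 + 37) = 14*(0 + 37) = 14*37 = 518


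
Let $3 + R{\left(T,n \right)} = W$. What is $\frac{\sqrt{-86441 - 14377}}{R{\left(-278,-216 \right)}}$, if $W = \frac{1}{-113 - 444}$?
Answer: $- \frac{1671 i \sqrt{11202}}{1672} \approx - 105.78 i$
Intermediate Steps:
$W = - \frac{1}{557}$ ($W = \frac{1}{-113 - 444} = \frac{1}{-557} = - \frac{1}{557} \approx -0.0017953$)
$R{\left(T,n \right)} = - \frac{1672}{557}$ ($R{\left(T,n \right)} = -3 - \frac{1}{557} = - \frac{1672}{557}$)
$\frac{\sqrt{-86441 - 14377}}{R{\left(-278,-216 \right)}} = \frac{\sqrt{-86441 - 14377}}{- \frac{1672}{557}} = \sqrt{-100818} \left(- \frac{557}{1672}\right) = 3 i \sqrt{11202} \left(- \frac{557}{1672}\right) = - \frac{1671 i \sqrt{11202}}{1672}$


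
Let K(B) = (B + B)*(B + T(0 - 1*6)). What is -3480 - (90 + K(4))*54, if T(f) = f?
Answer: -7476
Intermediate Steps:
K(B) = 2*B*(-6 + B) (K(B) = (B + B)*(B + (0 - 1*6)) = (2*B)*(B + (0 - 6)) = (2*B)*(B - 6) = (2*B)*(-6 + B) = 2*B*(-6 + B))
-3480 - (90 + K(4))*54 = -3480 - (90 + 2*4*(-6 + 4))*54 = -3480 - (90 + 2*4*(-2))*54 = -3480 - (90 - 16)*54 = -3480 - 74*54 = -3480 - 1*3996 = -3480 - 3996 = -7476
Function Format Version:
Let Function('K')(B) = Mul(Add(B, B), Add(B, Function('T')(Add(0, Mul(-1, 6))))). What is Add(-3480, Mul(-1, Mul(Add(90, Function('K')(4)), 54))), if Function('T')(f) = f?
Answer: -7476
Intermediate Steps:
Function('K')(B) = Mul(2, B, Add(-6, B)) (Function('K')(B) = Mul(Add(B, B), Add(B, Add(0, Mul(-1, 6)))) = Mul(Mul(2, B), Add(B, Add(0, -6))) = Mul(Mul(2, B), Add(B, -6)) = Mul(Mul(2, B), Add(-6, B)) = Mul(2, B, Add(-6, B)))
Add(-3480, Mul(-1, Mul(Add(90, Function('K')(4)), 54))) = Add(-3480, Mul(-1, Mul(Add(90, Mul(2, 4, Add(-6, 4))), 54))) = Add(-3480, Mul(-1, Mul(Add(90, Mul(2, 4, -2)), 54))) = Add(-3480, Mul(-1, Mul(Add(90, -16), 54))) = Add(-3480, Mul(-1, Mul(74, 54))) = Add(-3480, Mul(-1, 3996)) = Add(-3480, -3996) = -7476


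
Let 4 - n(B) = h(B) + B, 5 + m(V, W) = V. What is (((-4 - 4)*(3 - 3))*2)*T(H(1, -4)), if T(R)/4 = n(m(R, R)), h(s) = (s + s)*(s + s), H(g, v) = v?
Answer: 0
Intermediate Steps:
m(V, W) = -5 + V
h(s) = 4*s**2 (h(s) = (2*s)*(2*s) = 4*s**2)
n(B) = 4 - B - 4*B**2 (n(B) = 4 - (4*B**2 + B) = 4 - (B + 4*B**2) = 4 + (-B - 4*B**2) = 4 - B - 4*B**2)
T(R) = 36 - 16*(-5 + R)**2 - 4*R (T(R) = 4*(4 - (-5 + R) - 4*(-5 + R)**2) = 4*(4 + (5 - R) - 4*(-5 + R)**2) = 4*(9 - R - 4*(-5 + R)**2) = 36 - 16*(-5 + R)**2 - 4*R)
(((-4 - 4)*(3 - 3))*2)*T(H(1, -4)) = (((-4 - 4)*(3 - 3))*2)*(-364 - 16*(-4)**2 + 156*(-4)) = (-8*0*2)*(-364 - 16*16 - 624) = (0*2)*(-364 - 256 - 624) = 0*(-1244) = 0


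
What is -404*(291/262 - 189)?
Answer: 9943854/131 ≈ 75907.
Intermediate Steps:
-404*(291/262 - 189) = -404*(-49227/262) = 9943854/131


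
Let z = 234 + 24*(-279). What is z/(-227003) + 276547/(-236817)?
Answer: -8749526741/7679738493 ≈ -1.1393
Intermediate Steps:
z = -6462 (z = 234 - 6696 = -6462)
z/(-227003) + 276547/(-236817) = -6462/(-227003) + 276547/(-236817) = -6462*(-1/227003) + 276547*(-1/236817) = 6462/227003 - 276547/236817 = -8749526741/7679738493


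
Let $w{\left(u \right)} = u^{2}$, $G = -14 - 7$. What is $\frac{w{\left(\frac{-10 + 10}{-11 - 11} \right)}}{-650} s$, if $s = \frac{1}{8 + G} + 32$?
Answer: $0$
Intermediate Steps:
$G = -21$ ($G = -14 - 7 = -21$)
$s = \frac{415}{13}$ ($s = \frac{1}{8 - 21} + 32 = \frac{1}{-13} + 32 = - \frac{1}{13} + 32 = \frac{415}{13} \approx 31.923$)
$\frac{w{\left(\frac{-10 + 10}{-11 - 11} \right)}}{-650} s = \frac{\left(\frac{-10 + 10}{-11 - 11}\right)^{2}}{-650} \cdot \frac{415}{13} = \left(\frac{0}{-22}\right)^{2} \left(- \frac{1}{650}\right) \frac{415}{13} = \left(0 \left(- \frac{1}{22}\right)\right)^{2} \left(- \frac{1}{650}\right) \frac{415}{13} = 0^{2} \left(- \frac{1}{650}\right) \frac{415}{13} = 0 \left(- \frac{1}{650}\right) \frac{415}{13} = 0 \cdot \frac{415}{13} = 0$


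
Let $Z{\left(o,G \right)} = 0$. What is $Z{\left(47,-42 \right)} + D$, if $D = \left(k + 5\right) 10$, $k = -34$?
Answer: $-290$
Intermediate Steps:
$D = -290$ ($D = \left(-34 + 5\right) 10 = \left(-29\right) 10 = -290$)
$Z{\left(47,-42 \right)} + D = 0 - 290 = -290$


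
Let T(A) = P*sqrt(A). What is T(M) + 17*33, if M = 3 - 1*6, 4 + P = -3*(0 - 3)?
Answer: 561 + 5*I*sqrt(3) ≈ 561.0 + 8.6602*I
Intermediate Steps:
P = 5 (P = -4 - 3*(0 - 3) = -4 - 3*(-3) = -4 + 9 = 5)
M = -3 (M = 3 - 6 = -3)
T(A) = 5*sqrt(A)
T(M) + 17*33 = 5*sqrt(-3) + 17*33 = 5*(I*sqrt(3)) + 561 = 5*I*sqrt(3) + 561 = 561 + 5*I*sqrt(3)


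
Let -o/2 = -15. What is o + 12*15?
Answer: 210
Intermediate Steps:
o = 30 (o = -2*(-15) = 30)
o + 12*15 = 30 + 12*15 = 30 + 180 = 210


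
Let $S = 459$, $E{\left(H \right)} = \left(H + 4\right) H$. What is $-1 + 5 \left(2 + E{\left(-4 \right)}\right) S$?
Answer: $4589$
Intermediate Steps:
$E{\left(H \right)} = H \left(4 + H\right)$ ($E{\left(H \right)} = \left(4 + H\right) H = H \left(4 + H\right)$)
$-1 + 5 \left(2 + E{\left(-4 \right)}\right) S = -1 + 5 \left(2 - 4 \left(4 - 4\right)\right) 459 = -1 + 5 \left(2 - 0\right) 459 = -1 + 5 \left(2 + 0\right) 459 = -1 + 5 \cdot 2 \cdot 459 = -1 + 10 \cdot 459 = -1 + 4590 = 4589$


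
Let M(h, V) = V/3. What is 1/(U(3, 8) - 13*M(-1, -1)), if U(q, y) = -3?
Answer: ¾ ≈ 0.75000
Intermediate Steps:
M(h, V) = V/3 (M(h, V) = V*(⅓) = V/3)
1/(U(3, 8) - 13*M(-1, -1)) = 1/(-3 - 13*(-1)/3) = 1/(-3 - 13*(-⅓)) = 1/(-3 + 13/3) = 1/(4/3) = ¾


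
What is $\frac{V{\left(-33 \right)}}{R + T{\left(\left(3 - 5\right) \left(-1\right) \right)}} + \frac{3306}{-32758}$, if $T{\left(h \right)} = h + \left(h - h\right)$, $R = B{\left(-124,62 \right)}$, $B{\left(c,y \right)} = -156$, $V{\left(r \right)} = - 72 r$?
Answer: $- \frac{1780503}{114653} \approx -15.529$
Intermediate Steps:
$R = -156$
$T{\left(h \right)} = h$ ($T{\left(h \right)} = h + 0 = h$)
$\frac{V{\left(-33 \right)}}{R + T{\left(\left(3 - 5\right) \left(-1\right) \right)}} + \frac{3306}{-32758} = \frac{\left(-72\right) \left(-33\right)}{-156 + \left(3 - 5\right) \left(-1\right)} + \frac{3306}{-32758} = \frac{2376}{-156 - -2} + 3306 \left(- \frac{1}{32758}\right) = \frac{2376}{-156 + 2} - \frac{1653}{16379} = \frac{2376}{-154} - \frac{1653}{16379} = 2376 \left(- \frac{1}{154}\right) - \frac{1653}{16379} = - \frac{108}{7} - \frac{1653}{16379} = - \frac{1780503}{114653}$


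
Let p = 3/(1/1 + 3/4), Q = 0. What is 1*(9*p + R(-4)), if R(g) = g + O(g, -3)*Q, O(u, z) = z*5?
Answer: 80/7 ≈ 11.429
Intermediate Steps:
O(u, z) = 5*z
R(g) = g (R(g) = g + (5*(-3))*0 = g - 15*0 = g + 0 = g)
p = 12/7 (p = 3/(1*1 + 3*(¼)) = 3/(1 + ¾) = 3/(7/4) = 3*(4/7) = 12/7 ≈ 1.7143)
1*(9*p + R(-4)) = 1*(9*(12/7) - 4) = 1*(108/7 - 4) = 1*(80/7) = 80/7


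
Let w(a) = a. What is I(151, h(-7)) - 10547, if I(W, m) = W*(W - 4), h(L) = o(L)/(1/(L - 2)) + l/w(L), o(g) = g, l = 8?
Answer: 11650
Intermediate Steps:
h(L) = 8/L + L*(-2 + L) (h(L) = L/(1/(L - 2)) + 8/L = L/(1/(-2 + L)) + 8/L = L*(-2 + L) + 8/L = 8/L + L*(-2 + L))
I(W, m) = W*(-4 + W)
I(151, h(-7)) - 10547 = 151*(-4 + 151) - 10547 = 151*147 - 10547 = 22197 - 10547 = 11650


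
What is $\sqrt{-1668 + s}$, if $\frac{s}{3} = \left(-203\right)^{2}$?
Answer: $3 \sqrt{13551} \approx 349.23$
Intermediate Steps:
$s = 123627$ ($s = 3 \left(-203\right)^{2} = 3 \cdot 41209 = 123627$)
$\sqrt{-1668 + s} = \sqrt{-1668 + 123627} = \sqrt{121959} = 3 \sqrt{13551}$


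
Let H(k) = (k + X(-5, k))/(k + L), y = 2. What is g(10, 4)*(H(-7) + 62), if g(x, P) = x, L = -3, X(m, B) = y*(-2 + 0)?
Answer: 631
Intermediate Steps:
X(m, B) = -4 (X(m, B) = 2*(-2 + 0) = 2*(-2) = -4)
H(k) = (-4 + k)/(-3 + k) (H(k) = (k - 4)/(k - 3) = (-4 + k)/(-3 + k))
g(10, 4)*(H(-7) + 62) = 10*((-4 - 7)/(-3 - 7) + 62) = 10*(-11/(-10) + 62) = 10*(-1/10*(-11) + 62) = 10*(11/10 + 62) = 10*(631/10) = 631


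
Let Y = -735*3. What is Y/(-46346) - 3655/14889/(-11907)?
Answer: 391079121845/8216372887758 ≈ 0.047598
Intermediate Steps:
Y = -2205
Y/(-46346) - 3655/14889/(-11907) = -2205/(-46346) - 3655/14889/(-11907) = -2205*(-1/46346) - 3655*1/14889*(-1/11907) = 2205/46346 - 3655/14889*(-1/11907) = 2205/46346 + 3655/177283323 = 391079121845/8216372887758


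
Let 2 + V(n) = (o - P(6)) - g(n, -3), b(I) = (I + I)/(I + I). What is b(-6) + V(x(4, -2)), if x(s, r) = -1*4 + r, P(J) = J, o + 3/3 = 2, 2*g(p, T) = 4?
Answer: -8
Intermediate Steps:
g(p, T) = 2 (g(p, T) = (1/2)*4 = 2)
o = 1 (o = -1 + 2 = 1)
x(s, r) = -4 + r
b(I) = 1 (b(I) = (2*I)/((2*I)) = (2*I)*(1/(2*I)) = 1)
V(n) = -9 (V(n) = -2 + ((1 - 1*6) - 1*2) = -2 + ((1 - 6) - 2) = -2 + (-5 - 2) = -2 - 7 = -9)
b(-6) + V(x(4, -2)) = 1 - 9 = -8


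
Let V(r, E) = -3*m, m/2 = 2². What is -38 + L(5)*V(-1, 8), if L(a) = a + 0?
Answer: -158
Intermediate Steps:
m = 8 (m = 2*2² = 2*4 = 8)
V(r, E) = -24 (V(r, E) = -3*8 = -24)
L(a) = a
-38 + L(5)*V(-1, 8) = -38 + 5*(-24) = -38 - 120 = -158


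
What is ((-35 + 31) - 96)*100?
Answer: -10000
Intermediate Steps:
((-35 + 31) - 96)*100 = (-4 - 96)*100 = -100*100 = -10000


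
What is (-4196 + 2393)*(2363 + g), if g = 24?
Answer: -4303761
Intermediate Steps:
(-4196 + 2393)*(2363 + g) = (-4196 + 2393)*(2363 + 24) = -1803*2387 = -4303761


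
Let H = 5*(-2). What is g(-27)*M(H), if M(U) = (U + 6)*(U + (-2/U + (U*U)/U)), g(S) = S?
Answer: -10692/5 ≈ -2138.4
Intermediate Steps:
H = -10
M(U) = (6 + U)*(-2/U + 2*U) (M(U) = (6 + U)*(U + (-2/U + U²/U)) = (6 + U)*(U + (-2/U + U)) = (6 + U)*(U + (U - 2/U)) = (6 + U)*(-2/U + 2*U))
g(-27)*M(H) = -27*(-2 - 12/(-10) + 2*(-10)² + 12*(-10)) = -27*(-2 - 12*(-⅒) + 2*100 - 120) = -27*(-2 + 6/5 + 200 - 120) = -27*396/5 = -10692/5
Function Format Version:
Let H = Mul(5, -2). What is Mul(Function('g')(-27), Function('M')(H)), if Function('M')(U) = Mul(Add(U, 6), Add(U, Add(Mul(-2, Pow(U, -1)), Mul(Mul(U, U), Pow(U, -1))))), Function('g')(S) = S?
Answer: Rational(-10692, 5) ≈ -2138.4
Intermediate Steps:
H = -10
Function('M')(U) = Mul(Add(6, U), Add(Mul(-2, Pow(U, -1)), Mul(2, U))) (Function('M')(U) = Mul(Add(6, U), Add(U, Add(Mul(-2, Pow(U, -1)), Mul(Pow(U, 2), Pow(U, -1))))) = Mul(Add(6, U), Add(U, Add(Mul(-2, Pow(U, -1)), U))) = Mul(Add(6, U), Add(U, Add(U, Mul(-2, Pow(U, -1))))) = Mul(Add(6, U), Add(Mul(-2, Pow(U, -1)), Mul(2, U))))
Mul(Function('g')(-27), Function('M')(H)) = Mul(-27, Add(-2, Mul(-12, Pow(-10, -1)), Mul(2, Pow(-10, 2)), Mul(12, -10))) = Mul(-27, Add(-2, Mul(-12, Rational(-1, 10)), Mul(2, 100), -120)) = Mul(-27, Add(-2, Rational(6, 5), 200, -120)) = Mul(-27, Rational(396, 5)) = Rational(-10692, 5)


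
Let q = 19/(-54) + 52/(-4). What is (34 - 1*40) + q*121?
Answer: -87565/54 ≈ -1621.6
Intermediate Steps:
q = -721/54 (q = 19*(-1/54) + 52*(-¼) = -19/54 - 13 = -721/54 ≈ -13.352)
(34 - 1*40) + q*121 = (34 - 1*40) - 721/54*121 = (34 - 40) - 87241/54 = -6 - 87241/54 = -87565/54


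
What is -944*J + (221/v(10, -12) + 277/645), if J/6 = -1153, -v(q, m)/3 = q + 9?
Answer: 26677454236/4085 ≈ 6.5306e+6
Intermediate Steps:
v(q, m) = -27 - 3*q (v(q, m) = -3*(q + 9) = -3*(9 + q) = -27 - 3*q)
J = -6918 (J = 6*(-1153) = -6918)
-944*J + (221/v(10, -12) + 277/645) = -944*(-6918) + (221/(-27 - 3*10) + 277/645) = 6530592 + (221/(-27 - 30) + 277*(1/645)) = 6530592 + (221/(-57) + 277/645) = 6530592 + (221*(-1/57) + 277/645) = 6530592 + (-221/57 + 277/645) = 6530592 - 14084/4085 = 26677454236/4085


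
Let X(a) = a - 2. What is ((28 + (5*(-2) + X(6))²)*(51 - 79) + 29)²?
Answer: 3108169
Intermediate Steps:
X(a) = -2 + a
((28 + (5*(-2) + X(6))²)*(51 - 79) + 29)² = ((28 + (5*(-2) + (-2 + 6))²)*(51 - 79) + 29)² = ((28 + (-10 + 4)²)*(-28) + 29)² = ((28 + (-6)²)*(-28) + 29)² = ((28 + 36)*(-28) + 29)² = (64*(-28) + 29)² = (-1792 + 29)² = (-1763)² = 3108169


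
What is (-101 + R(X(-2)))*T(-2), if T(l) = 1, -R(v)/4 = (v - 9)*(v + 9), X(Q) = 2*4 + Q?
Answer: 79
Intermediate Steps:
X(Q) = 8 + Q
R(v) = -4*(-9 + v)*(9 + v) (R(v) = -4*(v - 9)*(v + 9) = -4*(-9 + v)*(9 + v))
(-101 + R(X(-2)))*T(-2) = (-101 + (324 - 4*(8 - 2)**2))*1 = (-101 + (324 - 4*6**2))*1 = (-101 + (324 - 4*36))*1 = (-101 + (324 - 144))*1 = (-101 + 180)*1 = 79*1 = 79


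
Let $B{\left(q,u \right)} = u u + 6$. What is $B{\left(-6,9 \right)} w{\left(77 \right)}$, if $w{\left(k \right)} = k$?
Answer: $6699$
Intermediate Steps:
$B{\left(q,u \right)} = 6 + u^{2}$ ($B{\left(q,u \right)} = u^{2} + 6 = 6 + u^{2}$)
$B{\left(-6,9 \right)} w{\left(77 \right)} = \left(6 + 9^{2}\right) 77 = \left(6 + 81\right) 77 = 87 \cdot 77 = 6699$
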